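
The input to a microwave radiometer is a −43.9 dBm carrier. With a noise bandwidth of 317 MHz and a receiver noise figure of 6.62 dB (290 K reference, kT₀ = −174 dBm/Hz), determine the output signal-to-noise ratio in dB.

Noise floor: N = −174 + 10 log₁₀(B) + NF
10 log₁₀(3.17×10⁸) = 85.01 dB
N = −174 + 85.01 + 6.62 = −82.37 dBm
SNR = P_sig − N = −43.9 − (−82.37) = 38.47 dB → 38.5 dB

38.5 dB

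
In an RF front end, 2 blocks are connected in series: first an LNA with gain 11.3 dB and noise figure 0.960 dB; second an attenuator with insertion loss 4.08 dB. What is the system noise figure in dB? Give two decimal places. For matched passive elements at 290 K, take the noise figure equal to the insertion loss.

Convert to linear (a loss of L dB is a gain of −L dB): F_i = 10^(NF_i/10), G_i = 10^(G_i,dB/10)
  Stage 1: F_1 = 10^(0.960/10) = 1.247, G_1 = 10^(11.3/10) = 13.49
  Stage 2: F_2 = 10^(4.08/10) = 2.559, G_2 = 10^(−4.08/10) = 0.3908
Friis cascade:
  F = 1.247 + (2.559 − 1)/13.49 = 1.363
NF = 10 log₁₀(1.363) = 1.34 dB

1.34 dB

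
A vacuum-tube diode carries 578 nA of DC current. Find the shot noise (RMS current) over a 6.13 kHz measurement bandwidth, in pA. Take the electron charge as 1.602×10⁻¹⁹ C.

33.7 pA

I_n = √(2qI·B)
2qI·B = 2 × 1.602×10⁻¹⁹ × 5.78×10⁻⁷ × 6.13×10³ = 1.14×10⁻²¹ A²
I_n = √(1.14×10⁻²¹) = 3.37×10⁻¹¹ A = 33.7 pA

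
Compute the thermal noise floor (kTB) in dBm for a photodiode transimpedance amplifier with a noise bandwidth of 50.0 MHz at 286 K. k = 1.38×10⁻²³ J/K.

−97.0 dBm

P_n = kTB = 1.38×10⁻²³ × 286 × 5.00×10⁷ = 1.97×10⁻¹³ W
In dBm: 10 log₁₀(1.97×10⁻¹³ / 10⁻³) = −97.0 dBm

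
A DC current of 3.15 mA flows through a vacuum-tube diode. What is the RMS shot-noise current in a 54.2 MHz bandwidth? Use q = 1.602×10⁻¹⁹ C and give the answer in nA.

234 nA

I_n = √(2qI·B)
2qI·B = 2 × 1.602×10⁻¹⁹ × 3.15×10⁻³ × 5.42×10⁷ = 5.47×10⁻¹⁴ A²
I_n = √(5.47×10⁻¹⁴) = 2.34×10⁻⁷ A = 234 nA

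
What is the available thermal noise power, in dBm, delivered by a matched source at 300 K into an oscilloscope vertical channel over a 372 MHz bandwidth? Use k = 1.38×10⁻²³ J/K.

−88.1 dBm

P_n = kTB = 1.38×10⁻²³ × 300 × 3.72×10⁸ = 1.54×10⁻¹² W
In dBm: 10 log₁₀(1.54×10⁻¹² / 10⁻³) = −88.1 dBm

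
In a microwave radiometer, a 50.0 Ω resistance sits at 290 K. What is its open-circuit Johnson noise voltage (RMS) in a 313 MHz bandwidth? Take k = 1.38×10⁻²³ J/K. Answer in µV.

V_n = √(4kTRB)
4kTRB = 4 × 1.38×10⁻²³ × 290 × 5.00×10¹ × 3.13×10⁸ = 2.51×10⁻¹⁰ V²
V_n = √(2.51×10⁻¹⁰) = 1.58×10⁻⁵ V = 15.8 µV

15.8 µV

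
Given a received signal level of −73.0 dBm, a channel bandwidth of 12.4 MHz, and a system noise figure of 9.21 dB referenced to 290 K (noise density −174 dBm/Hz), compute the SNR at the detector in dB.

20.9 dB

Noise floor: N = −174 + 10 log₁₀(B) + NF
10 log₁₀(1.24×10⁷) = 70.93 dB
N = −174 + 70.93 + 9.21 = −93.86 dBm
SNR = P_sig − N = −73.0 − (−93.86) = 20.86 dB → 20.9 dB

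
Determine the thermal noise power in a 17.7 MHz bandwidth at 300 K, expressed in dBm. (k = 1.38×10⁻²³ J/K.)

−101.4 dBm

P_n = kTB = 1.38×10⁻²³ × 300 × 1.77×10⁷ = 7.33×10⁻¹⁴ W
In dBm: 10 log₁₀(7.33×10⁻¹⁴ / 10⁻³) = −101.4 dBm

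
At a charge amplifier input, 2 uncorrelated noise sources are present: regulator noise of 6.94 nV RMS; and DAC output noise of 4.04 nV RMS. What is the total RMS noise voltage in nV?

8.03 nV

Uncorrelated sources add in power (mean-square): V_tot = √(ΣV_i²)
V_tot = √[(6.94×10⁻⁹)² + (4.04×10⁻⁹)²] = 8.03×10⁻⁹ V = 8.03 nV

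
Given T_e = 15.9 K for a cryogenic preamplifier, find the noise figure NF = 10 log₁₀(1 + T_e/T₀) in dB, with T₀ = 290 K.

F = 1 + T_e/T₀ = 1 + 15.9/290 = 1.05483
NF = 10 log₁₀(1.05483) = 0.232 dB

0.232 dB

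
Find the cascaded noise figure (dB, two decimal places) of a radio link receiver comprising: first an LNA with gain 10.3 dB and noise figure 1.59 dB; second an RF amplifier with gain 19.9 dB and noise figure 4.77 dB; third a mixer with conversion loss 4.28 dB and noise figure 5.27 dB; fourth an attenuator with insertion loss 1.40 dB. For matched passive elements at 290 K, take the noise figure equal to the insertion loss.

Convert to linear (a loss of L dB is a gain of −L dB): F_i = 10^(NF_i/10), G_i = 10^(G_i,dB/10)
  Stage 1: F_1 = 10^(1.59/10) = 1.442, G_1 = 10^(10.3/10) = 10.72
  Stage 2: F_2 = 10^(4.77/10) = 2.999, G_2 = 10^(19.9/10) = 97.72
  Stage 3: F_3 = 10^(5.27/10) = 3.365, G_3 = 10^(−4.28/10) = 0.3733
  Stage 4: F_4 = 10^(1.40/10) = 1.380, G_4 = 10^(−1.40/10) = 0.7244
Friis cascade:
  F = 1.442 + (2.999 − 1)/10.72 + (3.365 − 1)/1047 + (1.380 − 1)/390.8 = 1.632
NF = 10 log₁₀(1.632) = 2.13 dB

2.13 dB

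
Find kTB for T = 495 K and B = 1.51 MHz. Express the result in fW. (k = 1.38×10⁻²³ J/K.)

10.3 fW

P_n = kTB = 1.38×10⁻²³ × 495 × 1.51×10⁶ = 1.03×10⁻¹⁴ W = 10.3 fW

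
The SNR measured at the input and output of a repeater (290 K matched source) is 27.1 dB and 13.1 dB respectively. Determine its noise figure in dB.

14.0 dB

NF (dB) = SNR_in(dB) − SNR_out(dB) when the source is at T₀
NF = 27.1 − 13.1 = 14.0 dB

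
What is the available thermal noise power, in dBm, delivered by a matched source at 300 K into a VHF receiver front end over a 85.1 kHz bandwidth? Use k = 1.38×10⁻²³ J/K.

P_n = kTB = 1.38×10⁻²³ × 300 × 8.51×10⁴ = 3.52×10⁻¹⁶ W
In dBm: 10 log₁₀(3.52×10⁻¹⁶ / 10⁻³) = −124.5 dBm

−124.5 dBm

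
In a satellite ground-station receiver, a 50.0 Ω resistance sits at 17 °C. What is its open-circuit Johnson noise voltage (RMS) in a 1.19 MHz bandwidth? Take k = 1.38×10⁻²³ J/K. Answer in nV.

976 nV

T = 17 °C + 273.15 = 290.15 K
V_n = √(4kTRB)
4kTRB = 4 × 1.38×10⁻²³ × 290.15 × 5.00×10¹ × 1.19×10⁶ = 9.53×10⁻¹³ V²
V_n = √(9.53×10⁻¹³) = 9.76×10⁻⁷ V = 976 nV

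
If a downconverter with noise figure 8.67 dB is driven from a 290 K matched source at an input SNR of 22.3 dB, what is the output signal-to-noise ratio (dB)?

13.63 dB

By definition F = SNR_in/SNR_out, so in dB: SNR_out = SNR_in − NF
SNR_out = 22.3 − 8.67 = 13.63 dB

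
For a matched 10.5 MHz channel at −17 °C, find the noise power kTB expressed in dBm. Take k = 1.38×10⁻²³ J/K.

−104.3 dBm

T = −17 °C + 273.15 = 256.15 K
P_n = kTB = 1.38×10⁻²³ × 256.15 × 1.05×10⁷ = 3.71×10⁻¹⁴ W
In dBm: 10 log₁₀(3.71×10⁻¹⁴ / 10⁻³) = −104.3 dBm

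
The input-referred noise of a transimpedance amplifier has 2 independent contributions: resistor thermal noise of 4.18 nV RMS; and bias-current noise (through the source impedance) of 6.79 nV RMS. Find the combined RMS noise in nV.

Uncorrelated sources add in power (mean-square): V_tot = √(ΣV_i²)
V_tot = √[(4.18×10⁻⁹)² + (6.79×10⁻⁹)²] = 7.97×10⁻⁹ V = 7.97 nV

7.97 nV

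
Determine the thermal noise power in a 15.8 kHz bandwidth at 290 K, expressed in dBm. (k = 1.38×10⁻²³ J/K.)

P_n = kTB = 1.38×10⁻²³ × 290 × 1.58×10⁴ = 6.32×10⁻¹⁷ W
In dBm: 10 log₁₀(6.32×10⁻¹⁷ / 10⁻³) = −132.0 dBm

−132.0 dBm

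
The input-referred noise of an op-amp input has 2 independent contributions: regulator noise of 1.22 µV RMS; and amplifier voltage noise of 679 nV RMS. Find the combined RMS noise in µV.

Uncorrelated sources add in power (mean-square): V_tot = √(ΣV_i²)
V_tot = √[(1.22×10⁻⁶)² + (6.79×10⁻⁷)²] = 1.40×10⁻⁶ V = 1.40 µV

1.40 µV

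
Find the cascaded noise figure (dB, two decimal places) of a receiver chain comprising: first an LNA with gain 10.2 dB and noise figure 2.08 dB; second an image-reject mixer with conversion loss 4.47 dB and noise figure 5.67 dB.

Convert to linear (a loss of L dB is a gain of −L dB): F_i = 10^(NF_i/10), G_i = 10^(G_i,dB/10)
  Stage 1: F_1 = 10^(2.08/10) = 1.614, G_1 = 10^(10.2/10) = 10.47
  Stage 2: F_2 = 10^(5.67/10) = 3.690, G_2 = 10^(−4.47/10) = 0.3573
Friis cascade:
  F = 1.614 + (3.690 − 1)/10.47 = 1.871
NF = 10 log₁₀(1.871) = 2.72 dB

2.72 dB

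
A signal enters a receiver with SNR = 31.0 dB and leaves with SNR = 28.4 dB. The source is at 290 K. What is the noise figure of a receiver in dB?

NF (dB) = SNR_in(dB) − SNR_out(dB) when the source is at T₀
NF = 31.0 − 28.4 = 2.6 dB

2.6 dB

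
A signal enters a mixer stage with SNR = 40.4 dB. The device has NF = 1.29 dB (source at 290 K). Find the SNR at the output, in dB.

By definition F = SNR_in/SNR_out, so in dB: SNR_out = SNR_in − NF
SNR_out = 40.4 − 1.29 = 39.11 dB

39.11 dB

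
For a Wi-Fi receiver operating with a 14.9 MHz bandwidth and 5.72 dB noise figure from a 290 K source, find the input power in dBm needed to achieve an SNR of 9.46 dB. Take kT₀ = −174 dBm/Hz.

−87.1 dBm

Sensitivity = −174 + 10 log₁₀(B) + NF + SNR_min
= −174 + 71.73 + 5.72 + 9.46
= −87.09 dBm → −87.1 dBm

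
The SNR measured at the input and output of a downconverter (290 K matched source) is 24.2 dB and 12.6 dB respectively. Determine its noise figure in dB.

11.6 dB

NF (dB) = SNR_in(dB) − SNR_out(dB) when the source is at T₀
NF = 24.2 − 12.6 = 11.6 dB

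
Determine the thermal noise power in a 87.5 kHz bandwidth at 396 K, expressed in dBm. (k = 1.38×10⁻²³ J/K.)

P_n = kTB = 1.38×10⁻²³ × 396 × 8.75×10⁴ = 4.78×10⁻¹⁶ W
In dBm: 10 log₁₀(4.78×10⁻¹⁶ / 10⁻³) = −123.2 dBm

−123.2 dBm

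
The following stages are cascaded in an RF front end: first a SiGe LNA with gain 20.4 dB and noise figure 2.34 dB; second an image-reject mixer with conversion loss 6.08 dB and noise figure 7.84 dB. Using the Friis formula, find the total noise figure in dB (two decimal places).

2.46 dB

Convert to linear (a loss of L dB is a gain of −L dB): F_i = 10^(NF_i/10), G_i = 10^(G_i,dB/10)
  Stage 1: F_1 = 10^(2.34/10) = 1.714, G_1 = 10^(20.4/10) = 109.6
  Stage 2: F_2 = 10^(7.84/10) = 6.081, G_2 = 10^(−6.08/10) = 0.2466
Friis cascade:
  F = 1.714 + (6.081 − 1)/109.6 = 1.760
NF = 10 log₁₀(1.760) = 2.46 dB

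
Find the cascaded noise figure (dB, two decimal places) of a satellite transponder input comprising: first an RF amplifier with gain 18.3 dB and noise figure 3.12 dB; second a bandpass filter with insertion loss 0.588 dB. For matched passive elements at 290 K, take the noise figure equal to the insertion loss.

3.12 dB

Convert to linear (a loss of L dB is a gain of −L dB): F_i = 10^(NF_i/10), G_i = 10^(G_i,dB/10)
  Stage 1: F_1 = 10^(3.12/10) = 2.051, G_1 = 10^(18.3/10) = 67.61
  Stage 2: F_2 = 10^(0.588/10) = 1.145, G_2 = 10^(−0.588/10) = 0.8734
Friis cascade:
  F = 2.051 + (1.145 − 1)/67.61 = 2.053
NF = 10 log₁₀(2.053) = 3.12 dB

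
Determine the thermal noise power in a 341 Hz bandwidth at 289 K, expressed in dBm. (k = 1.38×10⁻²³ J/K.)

−148.7 dBm

P_n = kTB = 1.38×10⁻²³ × 289 × 3.41×10² = 1.36×10⁻¹⁸ W
In dBm: 10 log₁₀(1.36×10⁻¹⁸ / 10⁻³) = −148.7 dBm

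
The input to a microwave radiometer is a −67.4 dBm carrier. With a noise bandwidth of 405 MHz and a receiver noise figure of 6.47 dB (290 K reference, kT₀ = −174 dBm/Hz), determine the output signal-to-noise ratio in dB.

Noise floor: N = −174 + 10 log₁₀(B) + NF
10 log₁₀(4.05×10⁸) = 86.07 dB
N = −174 + 86.07 + 6.47 = −81.46 dBm
SNR = P_sig − N = −67.4 − (−81.46) = 14.06 dB → 14.1 dB

14.1 dB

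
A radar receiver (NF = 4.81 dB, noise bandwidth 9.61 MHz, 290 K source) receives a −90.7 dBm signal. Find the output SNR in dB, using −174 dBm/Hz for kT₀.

8.7 dB

Noise floor: N = −174 + 10 log₁₀(B) + NF
10 log₁₀(9.61×10⁶) = 69.83 dB
N = −174 + 69.83 + 4.81 = −99.36 dBm
SNR = P_sig − N = −90.7 − (−99.36) = 8.66 dB → 8.7 dB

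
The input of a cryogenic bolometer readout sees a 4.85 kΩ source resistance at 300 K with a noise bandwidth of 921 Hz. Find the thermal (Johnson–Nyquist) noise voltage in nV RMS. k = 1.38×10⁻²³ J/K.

V_n = √(4kTRB)
4kTRB = 4 × 1.38×10⁻²³ × 300 × 4.85×10³ × 9.21×10² = 7.40×10⁻¹⁴ V²
V_n = √(7.40×10⁻¹⁴) = 2.72×10⁻⁷ V = 272 nV

272 nV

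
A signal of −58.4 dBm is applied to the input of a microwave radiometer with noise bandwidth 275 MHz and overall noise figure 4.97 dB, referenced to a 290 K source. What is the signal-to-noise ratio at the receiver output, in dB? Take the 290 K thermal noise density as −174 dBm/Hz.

26.2 dB

Noise floor: N = −174 + 10 log₁₀(B) + NF
10 log₁₀(2.75×10⁸) = 84.39 dB
N = −174 + 84.39 + 4.97 = −84.64 dBm
SNR = P_sig − N = −58.4 − (−84.64) = 26.24 dB → 26.2 dB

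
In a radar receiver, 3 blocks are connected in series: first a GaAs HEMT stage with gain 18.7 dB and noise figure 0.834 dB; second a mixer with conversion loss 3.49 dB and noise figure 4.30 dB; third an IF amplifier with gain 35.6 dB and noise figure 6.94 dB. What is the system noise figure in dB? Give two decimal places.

1.31 dB

Convert to linear (a loss of L dB is a gain of −L dB): F_i = 10^(NF_i/10), G_i = 10^(G_i,dB/10)
  Stage 1: F_1 = 10^(0.834/10) = 1.212, G_1 = 10^(18.7/10) = 74.13
  Stage 2: F_2 = 10^(4.30/10) = 2.692, G_2 = 10^(−3.49/10) = 0.4477
  Stage 3: F_3 = 10^(6.94/10) = 4.943, G_3 = 10^(35.6/10) = 3631
Friis cascade:
  F = 1.212 + (2.692 − 1)/74.13 + (4.943 − 1)/33.19 = 1.353
NF = 10 log₁₀(1.353) = 1.31 dB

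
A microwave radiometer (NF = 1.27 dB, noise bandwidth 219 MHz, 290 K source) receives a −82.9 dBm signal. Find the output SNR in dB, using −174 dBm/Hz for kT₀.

6.4 dB

Noise floor: N = −174 + 10 log₁₀(B) + NF
10 log₁₀(2.19×10⁸) = 83.4 dB
N = −174 + 83.4 + 1.27 = −89.33 dBm
SNR = P_sig − N = −82.9 − (−89.33) = 6.43 dB → 6.4 dB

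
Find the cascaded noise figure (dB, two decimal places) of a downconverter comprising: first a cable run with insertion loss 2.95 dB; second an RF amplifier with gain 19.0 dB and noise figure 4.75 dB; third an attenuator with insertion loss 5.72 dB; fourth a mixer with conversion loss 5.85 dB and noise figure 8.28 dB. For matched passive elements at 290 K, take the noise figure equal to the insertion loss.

8.12 dB

Convert to linear (a loss of L dB is a gain of −L dB): F_i = 10^(NF_i/10), G_i = 10^(G_i,dB/10)
  Stage 1: F_1 = 10^(2.95/10) = 1.972, G_1 = 10^(−2.95/10) = 0.5070
  Stage 2: F_2 = 10^(4.75/10) = 2.985, G_2 = 10^(19.0/10) = 79.43
  Stage 3: F_3 = 10^(5.72/10) = 3.733, G_3 = 10^(−5.72/10) = 0.2679
  Stage 4: F_4 = 10^(8.28/10) = 6.730, G_4 = 10^(−5.85/10) = 0.2600
Friis cascade:
  F = 1.972 + (2.985 − 1)/0.5070 + (3.733 − 1)/40.27 + (6.730 − 1)/10.79 = 6.487
NF = 10 log₁₀(6.487) = 8.12 dB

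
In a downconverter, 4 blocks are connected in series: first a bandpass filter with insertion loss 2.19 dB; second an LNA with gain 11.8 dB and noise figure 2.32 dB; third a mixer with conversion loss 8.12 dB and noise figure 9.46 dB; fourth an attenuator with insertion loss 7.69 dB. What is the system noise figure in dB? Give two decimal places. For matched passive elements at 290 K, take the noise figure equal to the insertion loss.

Convert to linear (a loss of L dB is a gain of −L dB): F_i = 10^(NF_i/10), G_i = 10^(G_i,dB/10)
  Stage 1: F_1 = 10^(2.19/10) = 1.656, G_1 = 10^(−2.19/10) = 0.6039
  Stage 2: F_2 = 10^(2.32/10) = 1.706, G_2 = 10^(11.8/10) = 15.14
  Stage 3: F_3 = 10^(9.46/10) = 8.831, G_3 = 10^(−8.12/10) = 0.1542
  Stage 4: F_4 = 10^(7.69/10) = 5.875, G_4 = 10^(−7.69/10) = 0.1702
Friis cascade:
  F = 1.656 + (1.706 − 1)/0.6039 + (8.831 − 1)/9.141 + (5.875 − 1)/1.409 = 7.141
NF = 10 log₁₀(7.141) = 8.54 dB

8.54 dB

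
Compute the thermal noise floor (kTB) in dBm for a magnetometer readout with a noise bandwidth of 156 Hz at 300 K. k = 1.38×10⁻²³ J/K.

−151.9 dBm

P_n = kTB = 1.38×10⁻²³ × 300 × 1.56×10² = 6.46×10⁻¹⁹ W
In dBm: 10 log₁₀(6.46×10⁻¹⁹ / 10⁻³) = −151.9 dBm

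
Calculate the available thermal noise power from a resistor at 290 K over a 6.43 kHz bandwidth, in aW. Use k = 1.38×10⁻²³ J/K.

P_n = kTB = 1.38×10⁻²³ × 290 × 6.43×10³ = 2.57×10⁻¹⁷ W = 25.7 aW

25.7 aW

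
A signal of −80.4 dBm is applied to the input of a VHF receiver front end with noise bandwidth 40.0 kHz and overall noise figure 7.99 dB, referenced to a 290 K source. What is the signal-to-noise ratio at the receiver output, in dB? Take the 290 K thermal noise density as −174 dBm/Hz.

Noise floor: N = −174 + 10 log₁₀(B) + NF
10 log₁₀(4.00×10⁴) = 46.02 dB
N = −174 + 46.02 + 7.99 = −119.99 dBm
SNR = P_sig − N = −80.4 − (−119.99) = 39.59 dB → 39.6 dB

39.6 dB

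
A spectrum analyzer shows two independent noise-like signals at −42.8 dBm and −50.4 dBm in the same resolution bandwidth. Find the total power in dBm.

Convert to linear, add, convert back:
P₁ = 5.25×10⁻⁸ W, P₂ = 9.12×10⁻⁹ W
P_tot = 6.16×10⁻⁸ W → 10 log₁₀(P_tot / 10⁻³) = −42.1 dBm

−42.1 dBm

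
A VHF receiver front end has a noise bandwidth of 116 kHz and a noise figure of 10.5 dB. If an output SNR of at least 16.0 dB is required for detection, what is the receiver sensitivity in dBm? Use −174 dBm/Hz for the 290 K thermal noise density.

Sensitivity = −174 + 10 log₁₀(B) + NF + SNR_min
= −174 + 50.64 + 10.5 + 16.0
= −96.86 dBm → −96.9 dBm

−96.9 dBm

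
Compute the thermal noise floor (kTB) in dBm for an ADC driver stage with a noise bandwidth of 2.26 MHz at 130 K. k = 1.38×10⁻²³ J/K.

P_n = kTB = 1.38×10⁻²³ × 130 × 2.26×10⁶ = 4.05×10⁻¹⁵ W
In dBm: 10 log₁₀(4.05×10⁻¹⁵ / 10⁻³) = −113.9 dBm

−113.9 dBm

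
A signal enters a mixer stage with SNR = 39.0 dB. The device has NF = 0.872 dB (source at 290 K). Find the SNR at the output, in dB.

38.128 dB

By definition F = SNR_in/SNR_out, so in dB: SNR_out = SNR_in − NF
SNR_out = 39.0 − 0.872 = 38.128 dB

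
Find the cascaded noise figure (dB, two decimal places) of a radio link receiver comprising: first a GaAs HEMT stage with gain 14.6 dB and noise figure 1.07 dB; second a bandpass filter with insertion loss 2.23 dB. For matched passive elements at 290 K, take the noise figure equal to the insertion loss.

1.15 dB

Convert to linear (a loss of L dB is a gain of −L dB): F_i = 10^(NF_i/10), G_i = 10^(G_i,dB/10)
  Stage 1: F_1 = 10^(1.07/10) = 1.279, G_1 = 10^(14.6/10) = 28.84
  Stage 2: F_2 = 10^(2.23/10) = 1.671, G_2 = 10^(−2.23/10) = 0.5984
Friis cascade:
  F = 1.279 + (1.671 − 1)/28.84 = 1.303
NF = 10 log₁₀(1.303) = 1.15 dB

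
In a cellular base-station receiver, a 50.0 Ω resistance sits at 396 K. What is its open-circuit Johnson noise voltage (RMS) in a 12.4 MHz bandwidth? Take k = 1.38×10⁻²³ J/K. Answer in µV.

V_n = √(4kTRB)
4kTRB = 4 × 1.38×10⁻²³ × 396 × 5.00×10¹ × 1.24×10⁷ = 1.36×10⁻¹¹ V²
V_n = √(1.36×10⁻¹¹) = 3.68×10⁻⁶ V = 3.68 µV

3.68 µV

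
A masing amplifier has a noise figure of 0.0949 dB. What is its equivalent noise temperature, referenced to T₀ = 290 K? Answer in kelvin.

6.41 K

F = 10^(0.0949/10) = 1.02209
T_e = (F − 1)·T₀ = (1.02209 − 1) × 290 = 6.41 K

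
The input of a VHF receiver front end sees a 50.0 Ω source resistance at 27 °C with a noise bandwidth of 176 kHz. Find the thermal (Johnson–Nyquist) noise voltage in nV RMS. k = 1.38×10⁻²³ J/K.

T = 27 °C + 273.15 = 300.15 K
V_n = √(4kTRB)
4kTRB = 4 × 1.38×10⁻²³ × 300.15 × 5.00×10¹ × 1.76×10⁵ = 1.46×10⁻¹³ V²
V_n = √(1.46×10⁻¹³) = 3.82×10⁻⁷ V = 382 nV

382 nV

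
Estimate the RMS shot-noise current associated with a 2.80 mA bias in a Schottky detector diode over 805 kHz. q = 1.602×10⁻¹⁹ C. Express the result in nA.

26.9 nA

I_n = √(2qI·B)
2qI·B = 2 × 1.602×10⁻¹⁹ × 2.80×10⁻³ × 8.05×10⁵ = 7.22×10⁻¹⁶ A²
I_n = √(7.22×10⁻¹⁶) = 2.69×10⁻⁸ A = 26.9 nA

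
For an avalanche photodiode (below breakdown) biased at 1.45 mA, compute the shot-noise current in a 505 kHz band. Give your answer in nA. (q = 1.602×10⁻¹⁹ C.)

15.3 nA

I_n = √(2qI·B)
2qI·B = 2 × 1.602×10⁻¹⁹ × 1.45×10⁻³ × 5.05×10⁵ = 2.35×10⁻¹⁶ A²
I_n = √(2.35×10⁻¹⁶) = 1.53×10⁻⁸ A = 15.3 nA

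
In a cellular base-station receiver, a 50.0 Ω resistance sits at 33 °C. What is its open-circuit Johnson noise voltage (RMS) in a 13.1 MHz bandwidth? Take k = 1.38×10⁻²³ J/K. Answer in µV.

T = 33 °C + 273.15 = 306.15 K
V_n = √(4kTRB)
4kTRB = 4 × 1.38×10⁻²³ × 306.15 × 5.00×10¹ × 1.31×10⁷ = 1.11×10⁻¹¹ V²
V_n = √(1.11×10⁻¹¹) = 3.33×10⁻⁶ V = 3.33 µV

3.33 µV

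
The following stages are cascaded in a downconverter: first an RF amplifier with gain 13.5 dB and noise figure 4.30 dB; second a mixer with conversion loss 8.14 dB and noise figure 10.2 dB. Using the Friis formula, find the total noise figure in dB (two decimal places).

Convert to linear (a loss of L dB is a gain of −L dB): F_i = 10^(NF_i/10), G_i = 10^(G_i,dB/10)
  Stage 1: F_1 = 10^(4.30/10) = 2.692, G_1 = 10^(13.5/10) = 22.39
  Stage 2: F_2 = 10^(10.2/10) = 10.47, G_2 = 10^(−8.14/10) = 0.1535
Friis cascade:
  F = 2.692 + (10.47 − 1)/22.39 = 3.115
NF = 10 log₁₀(3.115) = 4.93 dB

4.93 dB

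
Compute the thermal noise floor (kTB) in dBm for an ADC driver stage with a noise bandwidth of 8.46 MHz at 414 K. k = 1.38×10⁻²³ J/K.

−103.2 dBm

P_n = kTB = 1.38×10⁻²³ × 414 × 8.46×10⁶ = 4.83×10⁻¹⁴ W
In dBm: 10 log₁₀(4.83×10⁻¹⁴ / 10⁻³) = −103.2 dBm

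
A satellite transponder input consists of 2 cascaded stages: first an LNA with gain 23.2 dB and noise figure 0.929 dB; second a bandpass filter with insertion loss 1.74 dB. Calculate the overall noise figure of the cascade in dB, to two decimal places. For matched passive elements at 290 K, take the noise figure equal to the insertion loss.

Convert to linear (a loss of L dB is a gain of −L dB): F_i = 10^(NF_i/10), G_i = 10^(G_i,dB/10)
  Stage 1: F_1 = 10^(0.929/10) = 1.239, G_1 = 10^(23.2/10) = 208.9
  Stage 2: F_2 = 10^(1.74/10) = 1.493, G_2 = 10^(−1.74/10) = 0.6699
Friis cascade:
  F = 1.239 + (1.493 − 1)/208.9 = 1.241
NF = 10 log₁₀(1.241) = 0.94 dB

0.94 dB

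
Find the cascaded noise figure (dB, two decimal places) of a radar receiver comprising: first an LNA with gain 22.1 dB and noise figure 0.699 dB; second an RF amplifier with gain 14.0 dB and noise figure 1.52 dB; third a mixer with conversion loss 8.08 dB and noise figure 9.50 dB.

Convert to linear (a loss of L dB is a gain of −L dB): F_i = 10^(NF_i/10), G_i = 10^(G_i,dB/10)
  Stage 1: F_1 = 10^(0.699/10) = 1.175, G_1 = 10^(22.1/10) = 162.2
  Stage 2: F_2 = 10^(1.52/10) = 1.419, G_2 = 10^(14.0/10) = 25.12
  Stage 3: F_3 = 10^(9.50/10) = 8.913, G_3 = 10^(−8.08/10) = 0.1556
Friis cascade:
  F = 1.175 + (1.419 − 1)/162.2 + (8.913 − 1)/4074 = 1.179
NF = 10 log₁₀(1.179) = 0.72 dB

0.72 dB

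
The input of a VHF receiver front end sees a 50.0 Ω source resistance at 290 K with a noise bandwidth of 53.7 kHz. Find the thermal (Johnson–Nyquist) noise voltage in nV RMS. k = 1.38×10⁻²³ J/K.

V_n = √(4kTRB)
4kTRB = 4 × 1.38×10⁻²³ × 290 × 5.00×10¹ × 5.37×10⁴ = 4.30×10⁻¹⁴ V²
V_n = √(4.30×10⁻¹⁴) = 2.07×10⁻⁷ V = 207 nV

207 nV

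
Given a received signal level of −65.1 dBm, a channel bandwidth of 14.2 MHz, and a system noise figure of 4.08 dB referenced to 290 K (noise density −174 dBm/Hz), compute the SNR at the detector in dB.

33.3 dB

Noise floor: N = −174 + 10 log₁₀(B) + NF
10 log₁₀(1.42×10⁷) = 71.52 dB
N = −174 + 71.52 + 4.08 = −98.40 dBm
SNR = P_sig − N = −65.1 − (−98.40) = 33.30 dB → 33.3 dB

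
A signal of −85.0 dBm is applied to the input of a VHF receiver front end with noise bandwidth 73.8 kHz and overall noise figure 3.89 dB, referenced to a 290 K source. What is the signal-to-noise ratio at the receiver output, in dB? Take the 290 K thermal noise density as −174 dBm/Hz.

Noise floor: N = −174 + 10 log₁₀(B) + NF
10 log₁₀(7.38×10⁴) = 48.68 dB
N = −174 + 48.68 + 3.89 = −121.43 dBm
SNR = P_sig − N = −85.0 − (−121.43) = 36.43 dB → 36.4 dB

36.4 dB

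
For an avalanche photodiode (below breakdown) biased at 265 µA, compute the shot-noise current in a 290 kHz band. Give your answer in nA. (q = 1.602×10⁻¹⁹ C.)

4.96 nA

I_n = √(2qI·B)
2qI·B = 2 × 1.602×10⁻¹⁹ × 2.65×10⁻⁴ × 2.90×10⁵ = 2.46×10⁻¹⁷ A²
I_n = √(2.46×10⁻¹⁷) = 4.96×10⁻⁹ A = 4.96 nA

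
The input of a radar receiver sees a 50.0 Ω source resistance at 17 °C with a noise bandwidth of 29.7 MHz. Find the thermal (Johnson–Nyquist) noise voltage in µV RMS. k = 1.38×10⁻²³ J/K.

T = 17 °C + 273.15 = 290.15 K
V_n = √(4kTRB)
4kTRB = 4 × 1.38×10⁻²³ × 290.15 × 5.00×10¹ × 2.97×10⁷ = 2.38×10⁻¹¹ V²
V_n = √(2.38×10⁻¹¹) = 4.88×10⁻⁶ V = 4.88 µV

4.88 µV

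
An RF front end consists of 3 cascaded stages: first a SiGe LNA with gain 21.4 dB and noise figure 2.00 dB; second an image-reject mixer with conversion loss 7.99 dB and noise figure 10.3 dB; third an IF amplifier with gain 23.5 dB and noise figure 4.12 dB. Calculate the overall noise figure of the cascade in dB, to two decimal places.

Convert to linear (a loss of L dB is a gain of −L dB): F_i = 10^(NF_i/10), G_i = 10^(G_i,dB/10)
  Stage 1: F_1 = 10^(2.00/10) = 1.585, G_1 = 10^(21.4/10) = 138.0
  Stage 2: F_2 = 10^(10.3/10) = 10.72, G_2 = 10^(−7.99/10) = 0.1589
  Stage 3: F_3 = 10^(4.12/10) = 2.582, G_3 = 10^(23.5/10) = 223.9
Friis cascade:
  F = 1.585 + (10.72 − 1)/138.0 + (2.582 − 1)/21.93 = 1.727
NF = 10 log₁₀(1.727) = 2.37 dB

2.37 dB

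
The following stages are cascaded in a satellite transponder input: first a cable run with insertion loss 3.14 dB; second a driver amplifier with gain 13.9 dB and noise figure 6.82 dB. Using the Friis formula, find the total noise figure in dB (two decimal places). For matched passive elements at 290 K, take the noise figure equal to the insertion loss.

Convert to linear (a loss of L dB is a gain of −L dB): F_i = 10^(NF_i/10), G_i = 10^(G_i,dB/10)
  Stage 1: F_1 = 10^(3.14/10) = 2.061, G_1 = 10^(−3.14/10) = 0.4853
  Stage 2: F_2 = 10^(6.82/10) = 4.808, G_2 = 10^(13.9/10) = 24.55
Friis cascade:
  F = 2.061 + (4.808 − 1)/0.4853 = 9.908
NF = 10 log₁₀(9.908) = 9.96 dB

9.96 dB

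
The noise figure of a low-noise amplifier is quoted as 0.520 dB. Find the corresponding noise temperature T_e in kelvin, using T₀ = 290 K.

36.9 K

F = 10^(0.520/10) = 1.1272
T_e = (F − 1)·T₀ = (1.1272 − 1) × 290 = 36.9 K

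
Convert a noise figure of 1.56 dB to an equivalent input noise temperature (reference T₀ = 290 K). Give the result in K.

125 K

F = 10^(1.56/10) = 1.43219
T_e = (F − 1)·T₀ = (1.43219 − 1) × 290 = 125 K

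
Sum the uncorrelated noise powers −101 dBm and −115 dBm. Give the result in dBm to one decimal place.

−100.8 dBm

Convert to linear, add, convert back:
P₁ = 7.94×10⁻¹⁴ W, P₂ = 3.16×10⁻¹⁵ W
P_tot = 8.26×10⁻¹⁴ W → 10 log₁₀(P_tot / 10⁻³) = −100.8 dBm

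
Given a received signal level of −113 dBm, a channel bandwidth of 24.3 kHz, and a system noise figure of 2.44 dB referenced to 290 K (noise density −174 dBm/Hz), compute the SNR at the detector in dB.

Noise floor: N = −174 + 10 log₁₀(B) + NF
10 log₁₀(2.43×10⁴) = 43.86 dB
N = −174 + 43.86 + 2.44 = −127.70 dBm
SNR = P_sig − N = −113 − (−127.70) = 14.70 dB → 14.7 dB

14.7 dB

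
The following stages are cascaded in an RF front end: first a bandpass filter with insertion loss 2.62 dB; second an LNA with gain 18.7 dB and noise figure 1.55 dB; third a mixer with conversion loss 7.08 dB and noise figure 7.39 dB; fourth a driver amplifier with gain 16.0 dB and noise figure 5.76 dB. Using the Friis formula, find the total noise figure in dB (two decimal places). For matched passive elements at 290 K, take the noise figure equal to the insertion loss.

Convert to linear (a loss of L dB is a gain of −L dB): F_i = 10^(NF_i/10), G_i = 10^(G_i,dB/10)
  Stage 1: F_1 = 10^(2.62/10) = 1.828, G_1 = 10^(−2.62/10) = 0.5470
  Stage 2: F_2 = 10^(1.55/10) = 1.429, G_2 = 10^(18.7/10) = 74.13
  Stage 3: F_3 = 10^(7.39/10) = 5.483, G_3 = 10^(−7.08/10) = 0.1959
  Stage 4: F_4 = 10^(5.76/10) = 3.767, G_4 = 10^(16.0/10) = 39.81
Friis cascade:
  F = 1.828 + (1.429 − 1)/0.5470 + (5.483 − 1)/40.55 + (3.767 − 1)/7.943 = 3.071
NF = 10 log₁₀(3.071) = 4.87 dB

4.87 dB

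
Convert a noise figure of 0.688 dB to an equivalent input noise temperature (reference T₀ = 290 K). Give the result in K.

F = 10^(0.688/10) = 1.17166
T_e = (F − 1)·T₀ = (1.17166 − 1) × 290 = 49.8 K

49.8 K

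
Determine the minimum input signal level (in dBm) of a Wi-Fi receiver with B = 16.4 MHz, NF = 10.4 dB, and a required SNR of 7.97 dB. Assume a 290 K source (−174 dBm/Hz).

Sensitivity = −174 + 10 log₁₀(B) + NF + SNR_min
= −174 + 72.15 + 10.4 + 7.97
= −83.48 dBm → −83.5 dBm

−83.5 dBm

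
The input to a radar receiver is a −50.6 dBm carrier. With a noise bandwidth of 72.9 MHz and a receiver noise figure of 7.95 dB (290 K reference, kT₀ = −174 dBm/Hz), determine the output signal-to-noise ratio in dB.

36.8 dB

Noise floor: N = −174 + 10 log₁₀(B) + NF
10 log₁₀(7.29×10⁷) = 78.63 dB
N = −174 + 78.63 + 7.95 = −87.42 dBm
SNR = P_sig − N = −50.6 − (−87.42) = 36.82 dB → 36.8 dB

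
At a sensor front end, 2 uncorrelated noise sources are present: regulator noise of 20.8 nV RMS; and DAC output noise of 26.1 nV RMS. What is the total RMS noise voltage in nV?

33.4 nV

Uncorrelated sources add in power (mean-square): V_tot = √(ΣV_i²)
V_tot = √[(2.08×10⁻⁸)² + (2.61×10⁻⁸)²] = 3.34×10⁻⁸ V = 33.4 nV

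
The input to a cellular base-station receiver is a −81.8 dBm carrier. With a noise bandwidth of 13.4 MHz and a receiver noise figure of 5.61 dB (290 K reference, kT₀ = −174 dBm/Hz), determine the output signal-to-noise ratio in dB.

15.3 dB

Noise floor: N = −174 + 10 log₁₀(B) + NF
10 log₁₀(1.34×10⁷) = 71.27 dB
N = −174 + 71.27 + 5.61 = −97.12 dBm
SNR = P_sig − N = −81.8 − (−97.12) = 15.32 dB → 15.3 dB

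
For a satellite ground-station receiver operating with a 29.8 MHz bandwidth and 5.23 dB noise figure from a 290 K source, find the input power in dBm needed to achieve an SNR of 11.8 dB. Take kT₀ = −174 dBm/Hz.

Sensitivity = −174 + 10 log₁₀(B) + NF + SNR_min
= −174 + 74.74 + 5.23 + 11.8
= −82.23 dBm → −82.2 dBm

−82.2 dBm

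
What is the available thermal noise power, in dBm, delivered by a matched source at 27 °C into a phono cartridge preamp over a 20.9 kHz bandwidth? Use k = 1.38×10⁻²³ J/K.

−130.6 dBm

T = 27 °C + 273.15 = 300.15 K
P_n = kTB = 1.38×10⁻²³ × 300.15 × 2.09×10⁴ = 8.66×10⁻¹⁷ W
In dBm: 10 log₁₀(8.66×10⁻¹⁷ / 10⁻³) = −130.6 dBm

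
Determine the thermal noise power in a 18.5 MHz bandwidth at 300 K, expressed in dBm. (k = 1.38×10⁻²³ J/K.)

−101.2 dBm

P_n = kTB = 1.38×10⁻²³ × 300 × 1.85×10⁷ = 7.66×10⁻¹⁴ W
In dBm: 10 log₁₀(7.66×10⁻¹⁴ / 10⁻³) = −101.2 dBm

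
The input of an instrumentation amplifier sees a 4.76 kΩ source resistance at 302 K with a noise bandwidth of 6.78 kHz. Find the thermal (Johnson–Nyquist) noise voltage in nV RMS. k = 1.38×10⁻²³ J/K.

733 nV

V_n = √(4kTRB)
4kTRB = 4 × 1.38×10⁻²³ × 302 × 4.76×10³ × 6.78×10³ = 5.38×10⁻¹³ V²
V_n = √(5.38×10⁻¹³) = 7.33×10⁻⁷ V = 733 nV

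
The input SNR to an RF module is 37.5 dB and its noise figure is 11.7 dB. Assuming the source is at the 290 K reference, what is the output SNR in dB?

By definition F = SNR_in/SNR_out, so in dB: SNR_out = SNR_in − NF
SNR_out = 37.5 − 11.7 = 25.8 dB

25.8 dB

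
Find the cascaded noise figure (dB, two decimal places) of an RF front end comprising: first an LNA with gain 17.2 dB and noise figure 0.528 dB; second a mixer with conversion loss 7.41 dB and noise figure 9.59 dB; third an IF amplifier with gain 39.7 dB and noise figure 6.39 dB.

2.14 dB

Convert to linear (a loss of L dB is a gain of −L dB): F_i = 10^(NF_i/10), G_i = 10^(G_i,dB/10)
  Stage 1: F_1 = 10^(0.528/10) = 1.129, G_1 = 10^(17.2/10) = 52.48
  Stage 2: F_2 = 10^(9.59/10) = 9.099, G_2 = 10^(−7.41/10) = 0.1816
  Stage 3: F_3 = 10^(6.39/10) = 4.355, G_3 = 10^(39.7/10) = 9333
Friis cascade:
  F = 1.129 + (9.099 − 1)/52.48 + (4.355 − 1)/9.528 = 1.636
NF = 10 log₁₀(1.636) = 2.14 dB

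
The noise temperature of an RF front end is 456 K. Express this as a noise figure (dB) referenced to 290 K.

4.10 dB

F = 1 + T_e/T₀ = 1 + 456/290 = 2.57241
NF = 10 log₁₀(2.57241) = 4.10 dB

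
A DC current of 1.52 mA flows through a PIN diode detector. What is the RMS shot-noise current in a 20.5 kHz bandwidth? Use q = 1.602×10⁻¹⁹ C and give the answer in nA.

3.16 nA

I_n = √(2qI·B)
2qI·B = 2 × 1.602×10⁻¹⁹ × 1.52×10⁻³ × 2.05×10⁴ = 9.98×10⁻¹⁸ A²
I_n = √(9.98×10⁻¹⁸) = 3.16×10⁻⁹ A = 3.16 nA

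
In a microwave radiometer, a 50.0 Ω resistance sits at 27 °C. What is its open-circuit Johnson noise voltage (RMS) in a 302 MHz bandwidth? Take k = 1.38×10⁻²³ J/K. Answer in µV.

15.8 µV

T = 27 °C + 273.15 = 300.15 K
V_n = √(4kTRB)
4kTRB = 4 × 1.38×10⁻²³ × 300.15 × 5.00×10¹ × 3.02×10⁸ = 2.50×10⁻¹⁰ V²
V_n = √(2.50×10⁻¹⁰) = 1.58×10⁻⁵ V = 15.8 µV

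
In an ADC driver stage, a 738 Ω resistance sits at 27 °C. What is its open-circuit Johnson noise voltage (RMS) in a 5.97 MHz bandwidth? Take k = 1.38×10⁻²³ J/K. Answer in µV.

T = 27 °C + 273.15 = 300.15 K
V_n = √(4kTRB)
4kTRB = 4 × 1.38×10⁻²³ × 300.15 × 7.38×10² × 5.97×10⁶ = 7.30×10⁻¹¹ V²
V_n = √(7.30×10⁻¹¹) = 8.54×10⁻⁶ V = 8.54 µV

8.54 µV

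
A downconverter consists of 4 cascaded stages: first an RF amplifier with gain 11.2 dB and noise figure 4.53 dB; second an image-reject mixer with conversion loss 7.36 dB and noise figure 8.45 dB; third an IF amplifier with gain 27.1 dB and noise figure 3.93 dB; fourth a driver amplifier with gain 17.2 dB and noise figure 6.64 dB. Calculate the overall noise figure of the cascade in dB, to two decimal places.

Convert to linear (a loss of L dB is a gain of −L dB): F_i = 10^(NF_i/10), G_i = 10^(G_i,dB/10)
  Stage 1: F_1 = 10^(4.53/10) = 2.838, G_1 = 10^(11.2/10) = 13.18
  Stage 2: F_2 = 10^(8.45/10) = 6.998, G_2 = 10^(−7.36/10) = 0.1837
  Stage 3: F_3 = 10^(3.93/10) = 2.472, G_3 = 10^(27.1/10) = 512.9
  Stage 4: F_4 = 10^(6.64/10) = 4.613, G_4 = 10^(17.2/10) = 52.48
Friis cascade:
  F = 2.838 + (6.998 − 1)/13.18 + (2.472 − 1)/2.421 + (4.613 − 1)/1242 = 3.904
NF = 10 log₁₀(3.904) = 5.91 dB

5.91 dB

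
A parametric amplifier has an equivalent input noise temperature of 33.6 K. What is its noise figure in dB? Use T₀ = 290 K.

F = 1 + T_e/T₀ = 1 + 33.6/290 = 1.11586
NF = 10 log₁₀(1.11586) = 0.476 dB

0.476 dB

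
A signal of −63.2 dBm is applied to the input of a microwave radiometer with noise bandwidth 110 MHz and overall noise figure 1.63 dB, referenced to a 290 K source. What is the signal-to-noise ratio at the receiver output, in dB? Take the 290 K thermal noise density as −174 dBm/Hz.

28.8 dB

Noise floor: N = −174 + 10 log₁₀(B) + NF
10 log₁₀(1.10×10⁸) = 80.41 dB
N = −174 + 80.41 + 1.63 = −91.96 dBm
SNR = P_sig − N = −63.2 − (−91.96) = 28.76 dB → 28.8 dB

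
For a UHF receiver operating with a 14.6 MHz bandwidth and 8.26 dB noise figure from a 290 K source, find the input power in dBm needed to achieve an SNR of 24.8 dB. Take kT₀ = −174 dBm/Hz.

Sensitivity = −174 + 10 log₁₀(B) + NF + SNR_min
= −174 + 71.64 + 8.26 + 24.8
= −69.30 dBm → −69.3 dBm

−69.3 dBm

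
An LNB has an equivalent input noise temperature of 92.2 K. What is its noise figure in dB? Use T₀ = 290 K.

1.20 dB

F = 1 + T_e/T₀ = 1 + 92.2/290 = 1.31793
NF = 10 log₁₀(1.31793) = 1.20 dB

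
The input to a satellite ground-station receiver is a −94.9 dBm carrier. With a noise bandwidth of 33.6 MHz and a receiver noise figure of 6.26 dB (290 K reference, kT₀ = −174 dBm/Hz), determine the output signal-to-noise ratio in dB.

Noise floor: N = −174 + 10 log₁₀(B) + NF
10 log₁₀(3.36×10⁷) = 75.26 dB
N = −174 + 75.26 + 6.26 = −92.48 dBm
SNR = P_sig − N = −94.9 − (−92.48) = −2.42 dB → −2.4 dB

−2.4 dB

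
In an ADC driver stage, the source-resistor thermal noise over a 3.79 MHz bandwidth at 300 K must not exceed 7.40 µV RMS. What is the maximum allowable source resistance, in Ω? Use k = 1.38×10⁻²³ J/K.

872 Ω

Johnson–Nyquist: V_n = √(4kTRB) ⇒ R = V_n² / (4kTB)
4kTB = 4 × 1.38×10⁻²³ × 300 × 3.79×10⁶ = 6.28×10⁻¹⁴
R = (7.40×10⁻⁶)² / 6.28×10⁻¹⁴ = 8.72×10² Ω = 872 Ω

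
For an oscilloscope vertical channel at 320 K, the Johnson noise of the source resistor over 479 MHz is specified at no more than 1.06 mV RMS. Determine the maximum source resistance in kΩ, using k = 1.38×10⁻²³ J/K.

133 kΩ

Johnson–Nyquist: V_n = √(4kTRB) ⇒ R = V_n² / (4kTB)
4kTB = 4 × 1.38×10⁻²³ × 320 × 4.79×10⁸ = 8.46×10⁻¹²
R = (1.06×10⁻³)² / 8.46×10⁻¹² = 1.33×10⁵ Ω = 133 kΩ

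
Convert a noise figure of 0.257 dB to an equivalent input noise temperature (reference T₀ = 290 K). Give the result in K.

F = 10^(0.257/10) = 1.06096
T_e = (F − 1)·T₀ = (1.06096 − 1) × 290 = 17.7 K

17.7 K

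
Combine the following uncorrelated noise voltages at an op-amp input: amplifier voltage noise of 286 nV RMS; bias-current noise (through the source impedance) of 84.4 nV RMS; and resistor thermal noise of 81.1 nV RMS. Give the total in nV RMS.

309 nV

Uncorrelated sources add in power (mean-square): V_tot = √(ΣV_i²)
V_tot = √[(2.86×10⁻⁷)² + (8.44×10⁻⁸)² + (8.11×10⁻⁸)²] = 3.09×10⁻⁷ V = 309 nV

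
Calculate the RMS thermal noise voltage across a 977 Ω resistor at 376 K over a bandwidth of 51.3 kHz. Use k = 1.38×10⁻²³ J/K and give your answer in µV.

1.02 µV

V_n = √(4kTRB)
4kTRB = 4 × 1.38×10⁻²³ × 376 × 9.77×10² × 5.13×10⁴ = 1.04×10⁻¹² V²
V_n = √(1.04×10⁻¹²) = 1.02×10⁻⁶ V = 1.02 µV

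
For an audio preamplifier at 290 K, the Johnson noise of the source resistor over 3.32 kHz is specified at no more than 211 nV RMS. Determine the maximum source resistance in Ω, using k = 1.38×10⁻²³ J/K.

838 Ω

Johnson–Nyquist: V_n = √(4kTRB) ⇒ R = V_n² / (4kTB)
4kTB = 4 × 1.38×10⁻²³ × 290 × 3.32×10³ = 5.31×10⁻¹⁷
R = (2.11×10⁻⁷)² / 5.31×10⁻¹⁷ = 8.38×10² Ω = 838 Ω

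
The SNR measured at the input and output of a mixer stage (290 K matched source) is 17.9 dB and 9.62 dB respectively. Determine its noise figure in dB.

NF (dB) = SNR_in(dB) − SNR_out(dB) when the source is at T₀
NF = 17.9 − 9.62 = 8.28 dB

8.28 dB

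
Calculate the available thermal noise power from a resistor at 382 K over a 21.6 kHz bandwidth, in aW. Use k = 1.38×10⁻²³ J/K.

P_n = kTB = 1.38×10⁻²³ × 382 × 2.16×10⁴ = 1.14×10⁻¹⁶ W = 114 aW

114 aW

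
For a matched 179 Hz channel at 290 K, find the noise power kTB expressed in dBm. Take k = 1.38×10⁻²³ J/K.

−151.4 dBm

P_n = kTB = 1.38×10⁻²³ × 290 × 1.79×10² = 7.16×10⁻¹⁹ W
In dBm: 10 log₁₀(7.16×10⁻¹⁹ / 10⁻³) = −151.4 dBm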